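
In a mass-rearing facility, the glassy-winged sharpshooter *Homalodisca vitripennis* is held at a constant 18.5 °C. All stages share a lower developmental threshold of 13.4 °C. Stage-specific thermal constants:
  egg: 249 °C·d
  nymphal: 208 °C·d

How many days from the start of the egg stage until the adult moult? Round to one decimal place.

89.6 days

Daily accumulation at 18.5 °C = 18.5 − 13.4 = 5.1 DD/day.
Total K = 249 + 208 = 457 DD.
Total duration = 457 / 5.1 = 89.608 ≈ 89.6 days.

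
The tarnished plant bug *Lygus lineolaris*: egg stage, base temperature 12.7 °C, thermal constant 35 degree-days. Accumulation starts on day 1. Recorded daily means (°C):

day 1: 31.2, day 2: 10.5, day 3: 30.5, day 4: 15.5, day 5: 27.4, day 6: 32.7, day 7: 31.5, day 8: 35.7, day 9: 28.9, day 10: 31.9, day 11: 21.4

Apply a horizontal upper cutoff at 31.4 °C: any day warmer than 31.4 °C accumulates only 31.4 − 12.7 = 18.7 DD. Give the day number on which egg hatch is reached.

day 3

Daily DD above 12.7 °C (capped at 18.7): 18.5, 0.0, 17.8, 2.8, 14.7, 18.7, 18.7, 18.7, 16.2, 18.7, 8.7.
Cumulative: 18.5, 18.5, 36.3, 39.1, 53.8, 72.5, 91.2, 109.9, 126.1, 144.8, 153.5.
The total first reaches 35 DD on day 3.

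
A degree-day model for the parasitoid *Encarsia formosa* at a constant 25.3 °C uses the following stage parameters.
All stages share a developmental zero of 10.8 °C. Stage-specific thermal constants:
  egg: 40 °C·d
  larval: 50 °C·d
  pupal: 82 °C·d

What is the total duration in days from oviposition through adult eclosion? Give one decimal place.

11.9 days

Daily accumulation at 25.3 °C = 25.3 − 10.8 = 14.5 DD/day.
Total K = 40 + 50 + 82 = 172 DD.
Total duration = 172 / 14.5 = 11.862 ≈ 11.9 days.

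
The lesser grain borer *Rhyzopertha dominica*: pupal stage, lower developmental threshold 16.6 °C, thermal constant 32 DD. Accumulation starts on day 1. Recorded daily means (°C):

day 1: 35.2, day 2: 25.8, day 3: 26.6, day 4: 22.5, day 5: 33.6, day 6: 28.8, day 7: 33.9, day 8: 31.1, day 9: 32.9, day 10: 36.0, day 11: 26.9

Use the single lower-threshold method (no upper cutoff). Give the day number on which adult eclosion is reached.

day 3

Daily DD above 16.6 °C: 18.6, 9.2, 10.0, 5.9, 17.0, 12.2, 17.3, 14.5, 16.3, 19.4, 10.3.
Cumulative: 18.6, 27.8, 37.8, 43.7, 60.7, 72.9, 90.2, 104.7, 121.0, 140.4, 150.7.
The total first reaches 32 DD on day 3.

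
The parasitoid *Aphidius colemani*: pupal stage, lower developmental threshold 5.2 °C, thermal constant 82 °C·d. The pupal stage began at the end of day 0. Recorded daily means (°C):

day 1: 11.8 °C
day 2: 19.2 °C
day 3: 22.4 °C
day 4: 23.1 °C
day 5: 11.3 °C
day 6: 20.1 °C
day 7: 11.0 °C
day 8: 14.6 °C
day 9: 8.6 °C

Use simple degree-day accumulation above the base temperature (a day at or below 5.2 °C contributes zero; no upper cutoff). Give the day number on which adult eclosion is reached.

Daily DD above 5.2 °C: 6.6, 14.0, 17.2, 17.9, 6.1, 14.9, 5.8, 9.4, 3.4.
Cumulative: 6.6, 20.6, 37.8, 55.7, 61.8, 76.7, 82.5, 91.9, 95.3.
The total first reaches 82 DD on day 7.

day 7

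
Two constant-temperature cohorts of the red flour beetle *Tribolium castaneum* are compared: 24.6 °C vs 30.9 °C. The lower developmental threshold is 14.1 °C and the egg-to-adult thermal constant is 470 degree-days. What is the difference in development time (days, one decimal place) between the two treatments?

At 24.6 °C: 470 / (24.6 − 14.1) = 470 / 10.5 = 44.762 d.
At 30.9 °C: 470 / (30.9 − 14.1) = 470 / 16.8 = 27.976 d.
Difference = |44.762 − 27.976| = 16.786 ≈ 16.8 days.

16.8 days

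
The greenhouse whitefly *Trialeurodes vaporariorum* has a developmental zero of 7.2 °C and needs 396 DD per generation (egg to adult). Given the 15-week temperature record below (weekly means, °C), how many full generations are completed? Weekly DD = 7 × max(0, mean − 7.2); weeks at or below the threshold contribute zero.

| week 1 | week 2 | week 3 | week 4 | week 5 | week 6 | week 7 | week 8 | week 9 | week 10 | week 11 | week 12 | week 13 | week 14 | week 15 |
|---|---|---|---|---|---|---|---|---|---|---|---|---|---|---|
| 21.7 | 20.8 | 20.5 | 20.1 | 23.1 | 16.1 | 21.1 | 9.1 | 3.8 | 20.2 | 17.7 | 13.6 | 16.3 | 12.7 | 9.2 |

Weekly DD (7 × max(0, T̄ − 7.2)): 101.5, 95.2, 93.1, 90.3, 111.3, 62.3, 97.3, 13.3, 0.0, 91.0, 73.5, 44.8, 63.7, 38.5, 14.0.
Season total = 989.8 DD.
Complete generations = ⌊989.8 / 396⌋ = 2.

2 generations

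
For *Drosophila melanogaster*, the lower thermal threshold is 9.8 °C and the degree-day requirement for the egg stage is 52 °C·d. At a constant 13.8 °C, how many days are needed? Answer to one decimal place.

Daily accumulation = 13.8 − 9.8 = 4.0 DD/day.
Duration = 52 / 4.0 = 13.000 ≈ 13.0 days.

13.0 days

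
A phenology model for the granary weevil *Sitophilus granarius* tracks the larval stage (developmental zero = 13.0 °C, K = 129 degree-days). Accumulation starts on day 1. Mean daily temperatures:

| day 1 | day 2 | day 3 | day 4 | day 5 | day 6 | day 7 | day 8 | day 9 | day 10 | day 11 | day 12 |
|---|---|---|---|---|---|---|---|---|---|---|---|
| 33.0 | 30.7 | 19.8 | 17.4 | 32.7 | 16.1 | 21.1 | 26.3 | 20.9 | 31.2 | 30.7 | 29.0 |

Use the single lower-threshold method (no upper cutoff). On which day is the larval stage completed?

day 11

Daily DD above 13.0 °C: 20.0, 17.7, 6.8, 4.4, 19.7, 3.1, 8.1, 13.3, 7.9, 18.2, 17.7, 16.0.
Cumulative: 20.0, 37.7, 44.5, 48.9, 68.6, 71.7, 79.8, 93.1, 101.0, 119.2, 136.9, 152.9.
The total first reaches 129 DD on day 11.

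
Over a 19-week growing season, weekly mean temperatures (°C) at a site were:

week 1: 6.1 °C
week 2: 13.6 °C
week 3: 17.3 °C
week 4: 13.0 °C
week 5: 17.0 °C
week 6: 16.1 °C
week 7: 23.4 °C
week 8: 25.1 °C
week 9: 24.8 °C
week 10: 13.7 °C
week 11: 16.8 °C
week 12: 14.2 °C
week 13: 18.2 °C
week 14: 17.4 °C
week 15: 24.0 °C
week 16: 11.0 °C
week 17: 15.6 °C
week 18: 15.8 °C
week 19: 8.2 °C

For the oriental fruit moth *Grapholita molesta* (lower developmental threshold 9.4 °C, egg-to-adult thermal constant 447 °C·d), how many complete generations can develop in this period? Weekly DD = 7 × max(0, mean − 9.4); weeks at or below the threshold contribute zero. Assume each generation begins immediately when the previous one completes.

Weekly DD (7 × max(0, T̄ − 9.4)): 0.0, 29.4, 55.3, 25.2, 53.2, 46.9, 98.0, 109.9, 107.8, 30.1, 51.8, 33.6, 61.6, 56.0, 102.2, 11.2, 43.4, 44.8, 0.0.
Season total = 960.4 DD.
Complete generations = ⌊960.4 / 447⌋ = 2.

2 generations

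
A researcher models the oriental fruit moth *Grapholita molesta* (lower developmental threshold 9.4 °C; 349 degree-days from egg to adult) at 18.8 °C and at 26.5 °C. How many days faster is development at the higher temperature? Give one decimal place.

At 18.8 °C: 349 / (18.8 − 9.4) = 349 / 9.4 = 37.128 d.
At 26.5 °C: 349 / (26.5 − 9.4) = 349 / 17.1 = 20.409 d.
Difference = |37.128 − 20.409| = 16.718 ≈ 16.7 days.

16.7 days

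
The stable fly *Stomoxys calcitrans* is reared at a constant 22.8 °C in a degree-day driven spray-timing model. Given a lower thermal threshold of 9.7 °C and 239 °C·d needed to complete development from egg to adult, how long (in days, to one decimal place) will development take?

Daily accumulation = 22.8 − 9.7 = 13.1 DD/day.
Duration = 239 / 13.1 = 18.244 ≈ 18.2 days.

18.2 days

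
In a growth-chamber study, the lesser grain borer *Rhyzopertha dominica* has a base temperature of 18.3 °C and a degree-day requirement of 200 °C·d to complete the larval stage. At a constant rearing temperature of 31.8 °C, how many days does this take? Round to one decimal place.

14.8 days

Daily accumulation = 31.8 − 18.3 = 13.5 DD/day.
Duration = 200 / 13.5 = 14.815 ≈ 14.8 days.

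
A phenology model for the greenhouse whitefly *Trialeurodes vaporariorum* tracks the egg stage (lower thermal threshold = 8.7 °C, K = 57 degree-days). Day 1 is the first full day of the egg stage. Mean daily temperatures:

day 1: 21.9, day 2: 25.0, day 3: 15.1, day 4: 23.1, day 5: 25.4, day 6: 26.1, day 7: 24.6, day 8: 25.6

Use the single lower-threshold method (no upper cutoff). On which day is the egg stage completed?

day 5

Daily DD above 8.7 °C: 13.2, 16.3, 6.4, 14.4, 16.7, 17.4, 15.9, 16.9.
Cumulative: 13.2, 29.5, 35.9, 50.3, 67.0, 84.4, 100.3, 117.2.
The total first reaches 57 DD on day 5.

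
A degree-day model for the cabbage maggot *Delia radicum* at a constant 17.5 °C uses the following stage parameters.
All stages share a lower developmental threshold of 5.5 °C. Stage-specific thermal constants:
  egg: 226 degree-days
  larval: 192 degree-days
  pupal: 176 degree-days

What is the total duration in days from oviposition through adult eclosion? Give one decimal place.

Daily accumulation at 17.5 °C = 17.5 − 5.5 = 12.0 DD/day.
Total K = 226 + 192 + 176 = 594 DD.
Total duration = 594 / 12.0 = 49.500 ≈ 49.5 days.

49.5 days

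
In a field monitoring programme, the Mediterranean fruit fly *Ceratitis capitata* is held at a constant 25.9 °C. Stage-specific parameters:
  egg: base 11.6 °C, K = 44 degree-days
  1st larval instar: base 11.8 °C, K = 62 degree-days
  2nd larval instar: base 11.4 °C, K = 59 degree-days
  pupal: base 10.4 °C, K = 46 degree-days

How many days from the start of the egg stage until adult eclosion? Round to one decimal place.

14.5 days

egg: 44 / (25.9 − 11.6) = 44 / 14.3 = 3.077 d.
1st larval instar: 62 / (25.9 − 11.8) = 62 / 14.1 = 4.397 d.
2nd larval instar: 59 / (25.9 − 11.4) = 59 / 14.5 = 4.069 d.
pupal: 46 / (25.9 − 10.4) = 46 / 15.5 = 2.968 d.
Sum = 14.511 ≈ 14.5 days.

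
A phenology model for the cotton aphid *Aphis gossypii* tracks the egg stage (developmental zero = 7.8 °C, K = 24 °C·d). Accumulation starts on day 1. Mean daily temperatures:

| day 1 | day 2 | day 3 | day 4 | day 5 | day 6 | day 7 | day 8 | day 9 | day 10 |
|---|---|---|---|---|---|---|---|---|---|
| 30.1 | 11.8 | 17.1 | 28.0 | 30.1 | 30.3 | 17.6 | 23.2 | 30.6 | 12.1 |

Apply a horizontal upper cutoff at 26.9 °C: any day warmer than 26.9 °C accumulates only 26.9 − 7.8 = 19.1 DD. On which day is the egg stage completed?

Daily DD above 7.8 °C (capped at 19.1): 19.1, 4.0, 9.3, 19.1, 19.1, 19.1, 9.8, 15.4, 19.1, 4.3.
Cumulative: 19.1, 23.1, 32.4, 51.5, 70.6, 89.7, 99.5, 114.9, 134.0, 138.3.
The total first reaches 24 DD on day 3.

day 3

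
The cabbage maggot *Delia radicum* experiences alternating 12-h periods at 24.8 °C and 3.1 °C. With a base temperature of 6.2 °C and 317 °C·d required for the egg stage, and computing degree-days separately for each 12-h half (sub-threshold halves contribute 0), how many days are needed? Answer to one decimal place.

34.1 days

Day half: max(0, 24.8 − 6.2) × 0.5 = 18.6 × 0.5 = 9.30 DD.
Night half: max(0, 3.1 − 6.2) × 0.5 = 0.0 × 0.5 = 0.00 DD.
Per 24 h: 9.30 DD/day.
Duration = 317 / 9.30 = 34.086 ≈ 34.1 days.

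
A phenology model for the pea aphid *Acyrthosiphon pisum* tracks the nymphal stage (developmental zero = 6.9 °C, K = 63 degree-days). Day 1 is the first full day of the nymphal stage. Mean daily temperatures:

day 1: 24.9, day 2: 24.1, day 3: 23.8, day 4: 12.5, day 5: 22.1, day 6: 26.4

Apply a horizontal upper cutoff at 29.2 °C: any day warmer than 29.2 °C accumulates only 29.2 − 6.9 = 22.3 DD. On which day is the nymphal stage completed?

Daily DD above 6.9 °C (capped at 22.3): 18.0, 17.2, 16.9, 5.6, 15.2, 19.5.
Cumulative: 18.0, 35.2, 52.1, 57.7, 72.9, 92.4.
The total first reaches 63 DD on day 5.

day 5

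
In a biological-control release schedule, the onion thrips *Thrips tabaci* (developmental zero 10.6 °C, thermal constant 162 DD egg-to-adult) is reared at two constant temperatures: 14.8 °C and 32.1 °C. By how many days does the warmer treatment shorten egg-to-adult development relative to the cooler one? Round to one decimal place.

At 14.8 °C: 162 / (14.8 − 10.6) = 162 / 4.2 = 38.571 d.
At 32.1 °C: 162 / (32.1 − 10.6) = 162 / 21.5 = 7.535 d.
Difference = |38.571 − 7.535| = 31.037 ≈ 31.0 days.

31.0 days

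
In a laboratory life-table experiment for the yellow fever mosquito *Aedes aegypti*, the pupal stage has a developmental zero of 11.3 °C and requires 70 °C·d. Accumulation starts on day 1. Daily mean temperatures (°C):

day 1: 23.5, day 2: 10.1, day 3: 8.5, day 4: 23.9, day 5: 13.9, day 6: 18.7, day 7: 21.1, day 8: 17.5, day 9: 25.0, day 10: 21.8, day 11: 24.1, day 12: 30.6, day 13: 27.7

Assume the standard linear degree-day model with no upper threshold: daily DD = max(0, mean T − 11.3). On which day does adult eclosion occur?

Daily DD above 11.3 °C: 12.2, 0.0, 0.0, 12.6, 2.6, 7.4, 9.8, 6.2, 13.7, 10.5, 12.8, 19.3, 16.4.
Cumulative: 12.2, 12.2, 12.2, 24.8, 27.4, 34.8, 44.6, 50.8, 64.5, 75.0, 87.8, 107.1, 123.5.
The total first reaches 70 DD on day 10.

day 10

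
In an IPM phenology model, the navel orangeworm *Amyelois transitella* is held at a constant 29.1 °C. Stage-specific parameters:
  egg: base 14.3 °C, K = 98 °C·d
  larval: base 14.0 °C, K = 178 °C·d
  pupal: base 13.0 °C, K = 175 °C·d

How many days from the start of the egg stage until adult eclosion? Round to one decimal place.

egg: 98 / (29.1 − 14.3) = 98 / 14.8 = 6.622 d.
larval: 178 / (29.1 − 14.0) = 178 / 15.1 = 11.788 d.
pupal: 175 / (29.1 − 13.0) = 175 / 16.1 = 10.870 d.
Sum = 29.279 ≈ 29.3 days.

29.3 days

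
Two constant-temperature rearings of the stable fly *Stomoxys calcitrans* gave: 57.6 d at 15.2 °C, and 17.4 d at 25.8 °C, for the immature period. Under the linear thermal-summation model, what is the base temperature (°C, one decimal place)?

Linear rate model ⇒ the product D·(T − T_b) is constant across temperatures.
57.6·(15.2 − T_b) = 17.4·(25.8 − T_b)
T_b = (57.6·15.2 − 17.4·25.8) / (57.6 − 17.4) = 426.60 / 40.2 = 10.612 °C ≈ 10.6 °C.

10.6 °C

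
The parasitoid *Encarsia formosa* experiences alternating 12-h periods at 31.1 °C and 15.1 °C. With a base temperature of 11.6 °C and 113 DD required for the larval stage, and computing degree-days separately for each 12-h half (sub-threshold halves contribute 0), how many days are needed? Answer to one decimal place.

9.8 days

Day half: max(0, 31.1 − 11.6) × 0.5 = 19.5 × 0.5 = 9.75 DD.
Night half: max(0, 15.1 − 11.6) × 0.5 = 3.5 × 0.5 = 1.75 DD.
Per 24 h: 11.50 DD/day.
Duration = 113 / 11.50 = 9.826 ≈ 9.8 days.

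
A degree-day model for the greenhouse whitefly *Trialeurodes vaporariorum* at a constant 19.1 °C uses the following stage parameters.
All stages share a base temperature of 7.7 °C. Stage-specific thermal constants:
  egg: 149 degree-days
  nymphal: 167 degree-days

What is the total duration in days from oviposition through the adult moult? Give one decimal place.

Daily accumulation at 19.1 °C = 19.1 − 7.7 = 11.4 DD/day.
Total K = 149 + 167 = 316 DD.
Total duration = 316 / 11.4 = 27.719 ≈ 27.7 days.

27.7 days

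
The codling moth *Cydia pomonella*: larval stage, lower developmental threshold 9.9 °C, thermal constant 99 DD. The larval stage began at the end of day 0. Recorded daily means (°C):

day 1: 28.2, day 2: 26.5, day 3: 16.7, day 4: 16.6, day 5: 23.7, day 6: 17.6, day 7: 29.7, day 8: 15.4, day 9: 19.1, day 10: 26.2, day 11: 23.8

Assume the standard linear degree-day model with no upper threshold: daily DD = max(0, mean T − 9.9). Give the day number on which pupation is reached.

day 9

Daily DD above 9.9 °C: 18.3, 16.6, 6.8, 6.7, 13.8, 7.7, 19.8, 5.5, 9.2, 16.3, 13.9.
Cumulative: 18.3, 34.9, 41.7, 48.4, 62.2, 69.9, 89.7, 95.2, 104.4, 120.7, 134.6.
The total first reaches 99 DD on day 9.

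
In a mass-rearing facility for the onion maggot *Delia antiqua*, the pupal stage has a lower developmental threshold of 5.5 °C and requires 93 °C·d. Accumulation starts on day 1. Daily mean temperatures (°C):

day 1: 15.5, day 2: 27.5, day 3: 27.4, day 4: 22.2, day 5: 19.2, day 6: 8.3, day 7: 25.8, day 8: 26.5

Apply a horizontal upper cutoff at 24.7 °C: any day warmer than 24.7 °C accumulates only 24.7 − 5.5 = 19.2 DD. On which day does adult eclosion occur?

day 7

Daily DD above 5.5 °C (capped at 19.2): 10.0, 19.2, 19.2, 16.7, 13.7, 2.8, 19.2, 19.2.
Cumulative: 10.0, 29.2, 48.4, 65.1, 78.8, 81.6, 100.8, 120.0.
The total first reaches 93 DD on day 7.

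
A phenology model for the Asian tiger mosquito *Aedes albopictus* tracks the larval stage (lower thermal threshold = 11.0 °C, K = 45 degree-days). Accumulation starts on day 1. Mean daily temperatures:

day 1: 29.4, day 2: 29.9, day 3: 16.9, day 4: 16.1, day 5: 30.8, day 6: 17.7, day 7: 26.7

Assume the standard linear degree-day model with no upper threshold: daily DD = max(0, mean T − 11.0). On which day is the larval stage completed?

Daily DD above 11.0 °C: 18.4, 18.9, 5.9, 5.1, 19.8, 6.7, 15.7.
Cumulative: 18.4, 37.3, 43.2, 48.3, 68.1, 74.8, 90.5.
The total first reaches 45 DD on day 4.

day 4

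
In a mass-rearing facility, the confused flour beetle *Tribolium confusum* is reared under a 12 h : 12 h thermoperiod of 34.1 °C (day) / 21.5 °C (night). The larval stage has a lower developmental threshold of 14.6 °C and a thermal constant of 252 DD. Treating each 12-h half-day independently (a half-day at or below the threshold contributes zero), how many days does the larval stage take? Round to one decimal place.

19.1 days

Day half: max(0, 34.1 − 14.6) × 0.5 = 19.5 × 0.5 = 9.75 DD.
Night half: max(0, 21.5 − 14.6) × 0.5 = 6.9 × 0.5 = 3.45 DD.
Per 24 h: 13.20 DD/day.
Duration = 252 / 13.20 = 19.091 ≈ 19.1 days.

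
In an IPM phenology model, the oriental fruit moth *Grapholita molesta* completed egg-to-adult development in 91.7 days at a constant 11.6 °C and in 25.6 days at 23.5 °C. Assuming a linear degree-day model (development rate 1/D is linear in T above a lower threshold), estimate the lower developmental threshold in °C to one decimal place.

7.0 °C

Under the model K = D·(T − T_b), so D₁·(T₁ − T_b) = D₂·(T₂ − T_b).
91.7·(11.6 − T_b) = 25.6·(23.5 − T_b)
T_b = (91.7·11.6 − 25.6·23.5) / (91.7 − 25.6) = 462.12 / 66.1 = 6.991 °C ≈ 7.0 °C.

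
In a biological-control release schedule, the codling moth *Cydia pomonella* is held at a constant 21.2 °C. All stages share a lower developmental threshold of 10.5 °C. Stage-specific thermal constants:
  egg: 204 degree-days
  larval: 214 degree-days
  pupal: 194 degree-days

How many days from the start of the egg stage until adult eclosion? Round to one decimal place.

Daily accumulation at 21.2 °C = 21.2 − 10.5 = 10.7 DD/day.
Total K = 204 + 214 + 194 = 612 DD.
Total duration = 612 / 10.7 = 57.196 ≈ 57.2 days.

57.2 days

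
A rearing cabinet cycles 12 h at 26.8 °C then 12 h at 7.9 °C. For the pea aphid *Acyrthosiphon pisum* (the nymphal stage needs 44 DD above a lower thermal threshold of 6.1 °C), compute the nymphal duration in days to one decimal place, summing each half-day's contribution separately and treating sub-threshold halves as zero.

3.9 days

Day half: max(0, 26.8 − 6.1) × 0.5 = 20.7 × 0.5 = 10.35 DD.
Night half: max(0, 7.9 − 6.1) × 0.5 = 1.8 × 0.5 = 0.90 DD.
Per 24 h: 11.25 DD/day.
Duration = 44 / 11.25 = 3.911 ≈ 3.9 days.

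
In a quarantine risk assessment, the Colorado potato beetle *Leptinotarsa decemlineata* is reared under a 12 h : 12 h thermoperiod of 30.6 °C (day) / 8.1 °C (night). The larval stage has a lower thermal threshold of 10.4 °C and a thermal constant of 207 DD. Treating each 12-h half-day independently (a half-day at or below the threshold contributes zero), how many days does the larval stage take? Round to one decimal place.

Day half: max(0, 30.6 − 10.4) × 0.5 = 20.2 × 0.5 = 10.10 DD.
Night half: max(0, 8.1 − 10.4) × 0.5 = 0.0 × 0.5 = 0.00 DD.
Per 24 h: 10.10 DD/day.
Duration = 207 / 10.10 = 20.495 ≈ 20.5 days.

20.5 days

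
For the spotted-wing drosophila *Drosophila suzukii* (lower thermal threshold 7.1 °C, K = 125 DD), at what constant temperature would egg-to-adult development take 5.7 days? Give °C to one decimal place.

29.0 °C

Required daily accumulation = 125 / 5.7 = 21.930 DD/day.
T = T_base + 21.930 = 7.1 + 21.930 = 29.030 ≈ 29.0 °C.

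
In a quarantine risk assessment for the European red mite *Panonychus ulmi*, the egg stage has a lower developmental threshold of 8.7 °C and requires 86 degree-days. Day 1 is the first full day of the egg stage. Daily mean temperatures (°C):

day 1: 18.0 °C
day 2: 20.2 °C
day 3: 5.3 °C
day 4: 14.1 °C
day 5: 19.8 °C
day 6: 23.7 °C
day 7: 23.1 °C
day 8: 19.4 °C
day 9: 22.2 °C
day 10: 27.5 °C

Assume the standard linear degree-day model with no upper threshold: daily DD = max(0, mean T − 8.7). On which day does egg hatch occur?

Daily DD above 8.7 °C: 9.3, 11.5, 0.0, 5.4, 11.1, 15.0, 14.4, 10.7, 13.5, 18.8.
Cumulative: 9.3, 20.8, 20.8, 26.2, 37.3, 52.3, 66.7, 77.4, 90.9, 109.7.
The total first reaches 86 DD on day 9.

day 9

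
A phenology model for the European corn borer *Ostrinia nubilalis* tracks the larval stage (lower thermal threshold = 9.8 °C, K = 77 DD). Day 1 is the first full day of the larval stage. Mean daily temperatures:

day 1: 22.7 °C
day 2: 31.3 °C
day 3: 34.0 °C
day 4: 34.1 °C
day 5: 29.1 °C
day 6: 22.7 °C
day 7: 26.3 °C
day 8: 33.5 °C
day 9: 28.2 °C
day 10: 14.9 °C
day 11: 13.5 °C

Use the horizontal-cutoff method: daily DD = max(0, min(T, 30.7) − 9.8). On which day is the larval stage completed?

Daily DD above 9.8 °C (capped at 20.9): 12.9, 20.9, 20.9, 20.9, 19.3, 12.9, 16.5, 20.9, 18.4, 5.1, 3.7.
Cumulative: 12.9, 33.8, 54.7, 75.6, 94.9, 107.8, 124.3, 145.2, 163.6, 168.7, 172.4.
The total first reaches 77 DD on day 5.

day 5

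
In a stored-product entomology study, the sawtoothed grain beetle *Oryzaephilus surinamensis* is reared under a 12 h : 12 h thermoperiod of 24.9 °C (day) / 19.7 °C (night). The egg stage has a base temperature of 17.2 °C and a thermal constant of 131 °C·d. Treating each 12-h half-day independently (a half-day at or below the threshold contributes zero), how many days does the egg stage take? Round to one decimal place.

Day half: max(0, 24.9 − 17.2) × 0.5 = 7.7 × 0.5 = 3.85 DD.
Night half: max(0, 19.7 − 17.2) × 0.5 = 2.5 × 0.5 = 1.25 DD.
Per 24 h: 5.10 DD/day.
Duration = 131 / 5.10 = 25.686 ≈ 25.7 days.

25.7 days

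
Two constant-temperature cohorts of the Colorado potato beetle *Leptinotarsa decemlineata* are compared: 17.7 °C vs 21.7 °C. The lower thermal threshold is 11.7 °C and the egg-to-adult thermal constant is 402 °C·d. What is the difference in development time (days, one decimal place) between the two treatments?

26.8 days

At 17.7 °C: 402 / (17.7 − 11.7) = 402 / 6.0 = 67.000 d.
At 21.7 °C: 402 / (21.7 − 11.7) = 402 / 10.0 = 40.200 d.
Difference = |67.000 − 40.200| = 26.800 ≈ 26.8 days.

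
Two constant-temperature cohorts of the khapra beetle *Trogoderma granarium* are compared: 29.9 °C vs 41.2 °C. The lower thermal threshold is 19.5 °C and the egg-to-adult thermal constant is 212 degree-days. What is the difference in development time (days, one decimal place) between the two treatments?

At 29.9 °C: 212 / (29.9 − 19.5) = 212 / 10.4 = 20.385 d.
At 41.2 °C: 212 / (41.2 − 19.5) = 212 / 21.7 = 9.770 d.
Difference = |20.385 − 9.770| = 10.615 ≈ 10.6 days.

10.6 days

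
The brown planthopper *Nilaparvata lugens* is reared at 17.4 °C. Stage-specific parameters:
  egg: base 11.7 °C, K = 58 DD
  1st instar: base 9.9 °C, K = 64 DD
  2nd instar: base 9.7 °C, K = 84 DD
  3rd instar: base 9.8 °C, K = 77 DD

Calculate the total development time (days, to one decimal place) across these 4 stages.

egg: 58 / (17.4 − 11.7) = 58 / 5.7 = 10.175 d.
1st instar: 64 / (17.4 − 9.9) = 64 / 7.5 = 8.533 d.
2nd instar: 84 / (17.4 − 9.7) = 84 / 7.7 = 10.909 d.
3rd instar: 77 / (17.4 − 9.8) = 77 / 7.6 = 10.132 d.
Sum = 39.749 ≈ 39.7 days.

39.7 days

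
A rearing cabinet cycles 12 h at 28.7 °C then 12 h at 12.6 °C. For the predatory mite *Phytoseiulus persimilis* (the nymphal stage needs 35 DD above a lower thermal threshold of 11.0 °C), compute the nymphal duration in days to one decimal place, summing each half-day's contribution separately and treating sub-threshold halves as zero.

Day half: max(0, 28.7 − 11.0) × 0.5 = 17.7 × 0.5 = 8.85 DD.
Night half: max(0, 12.6 − 11.0) × 0.5 = 1.6 × 0.5 = 0.80 DD.
Per 24 h: 9.65 DD/day.
Duration = 35 / 9.65 = 3.627 ≈ 3.6 days.

3.6 days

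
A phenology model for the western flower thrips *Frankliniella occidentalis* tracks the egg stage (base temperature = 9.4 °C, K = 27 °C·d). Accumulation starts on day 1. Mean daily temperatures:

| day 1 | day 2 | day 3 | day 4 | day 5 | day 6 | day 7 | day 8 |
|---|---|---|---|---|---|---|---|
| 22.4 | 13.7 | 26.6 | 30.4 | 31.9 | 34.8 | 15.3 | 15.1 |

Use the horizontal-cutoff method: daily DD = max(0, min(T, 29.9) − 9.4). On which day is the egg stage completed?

day 3

Daily DD above 9.4 °C (capped at 20.5): 13.0, 4.3, 17.2, 20.5, 20.5, 20.5, 5.9, 5.7.
Cumulative: 13.0, 17.3, 34.5, 55.0, 75.5, 96.0, 101.9, 107.6.
The total first reaches 27 DD on day 3.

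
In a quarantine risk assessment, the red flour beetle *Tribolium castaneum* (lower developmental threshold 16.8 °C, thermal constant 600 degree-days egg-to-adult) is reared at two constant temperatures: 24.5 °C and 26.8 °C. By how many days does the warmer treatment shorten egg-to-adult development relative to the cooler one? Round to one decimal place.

At 24.5 °C: 600 / (24.5 − 16.8) = 600 / 7.7 = 77.922 d.
At 26.8 °C: 600 / (26.8 − 16.8) = 600 / 10.0 = 60.000 d.
Difference = |77.922 − 60.000| = 17.922 ≈ 17.9 days.

17.9 days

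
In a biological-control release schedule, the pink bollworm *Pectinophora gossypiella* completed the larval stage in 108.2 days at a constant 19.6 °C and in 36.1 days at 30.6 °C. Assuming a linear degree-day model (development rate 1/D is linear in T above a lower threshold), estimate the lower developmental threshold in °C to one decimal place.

Linear rate model ⇒ the product D·(T − T_b) is constant across temperatures.
108.2·(19.6 − T_b) = 36.1·(30.6 − T_b)
T_b = (108.2·19.6 − 36.1·30.6) / (108.2 − 36.1) = 1016.06 / 72.1 = 14.092 °C ≈ 14.1 °C.

14.1 °C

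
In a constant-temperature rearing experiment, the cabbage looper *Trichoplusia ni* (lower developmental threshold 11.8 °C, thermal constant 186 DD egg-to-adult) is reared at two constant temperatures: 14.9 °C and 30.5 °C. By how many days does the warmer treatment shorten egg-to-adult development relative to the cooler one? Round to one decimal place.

50.1 days

At 14.9 °C: 186 / (14.9 − 11.8) = 186 / 3.1 = 60.000 d.
At 30.5 °C: 186 / (30.5 − 11.8) = 186 / 18.7 = 9.947 d.
Difference = |60.000 − 9.947| = 50.053 ≈ 50.1 days.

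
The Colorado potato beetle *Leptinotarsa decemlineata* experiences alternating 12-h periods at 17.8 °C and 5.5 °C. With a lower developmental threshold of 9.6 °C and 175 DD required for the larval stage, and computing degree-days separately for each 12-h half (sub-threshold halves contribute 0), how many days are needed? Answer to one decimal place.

Day half: max(0, 17.8 − 9.6) × 0.5 = 8.2 × 0.5 = 4.10 DD.
Night half: max(0, 5.5 − 9.6) × 0.5 = 0.0 × 0.5 = 0.00 DD.
Per 24 h: 4.10 DD/day.
Duration = 175 / 4.10 = 42.683 ≈ 42.7 days.

42.7 days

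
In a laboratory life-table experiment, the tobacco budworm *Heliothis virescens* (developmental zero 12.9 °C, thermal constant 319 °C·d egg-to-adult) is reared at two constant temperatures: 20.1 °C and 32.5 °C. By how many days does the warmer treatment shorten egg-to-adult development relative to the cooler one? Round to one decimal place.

At 20.1 °C: 319 / (20.1 − 12.9) = 319 / 7.2 = 44.306 d.
At 32.5 °C: 319 / (32.5 − 12.9) = 319 / 19.6 = 16.276 d.
Difference = |44.306 − 16.276| = 28.030 ≈ 28.0 days.

28.0 days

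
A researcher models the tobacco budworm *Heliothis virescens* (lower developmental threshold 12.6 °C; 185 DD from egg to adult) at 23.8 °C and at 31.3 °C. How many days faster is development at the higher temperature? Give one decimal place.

At 23.8 °C: 185 / (23.8 − 12.6) = 185 / 11.2 = 16.518 d.
At 31.3 °C: 185 / (31.3 − 12.6) = 185 / 18.7 = 9.893 d.
Difference = |16.518 − 9.893| = 6.625 ≈ 6.6 days.

6.6 days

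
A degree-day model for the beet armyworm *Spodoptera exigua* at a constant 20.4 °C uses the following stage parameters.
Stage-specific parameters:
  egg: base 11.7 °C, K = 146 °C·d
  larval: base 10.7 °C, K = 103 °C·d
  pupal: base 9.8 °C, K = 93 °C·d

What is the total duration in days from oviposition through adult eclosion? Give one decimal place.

egg: 146 / (20.4 − 11.7) = 146 / 8.7 = 16.782 d.
larval: 103 / (20.4 − 10.7) = 103 / 9.7 = 10.619 d.
pupal: 93 / (20.4 − 9.8) = 93 / 10.6 = 8.774 d.
Sum = 36.174 ≈ 36.2 days.

36.2 days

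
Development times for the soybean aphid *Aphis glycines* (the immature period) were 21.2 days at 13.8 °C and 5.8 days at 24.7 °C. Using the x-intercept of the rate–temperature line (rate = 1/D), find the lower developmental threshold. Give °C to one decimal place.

Under the model K = D·(T − T_b), so D₁·(T₁ − T_b) = D₂·(T₂ − T_b).
21.2·(13.8 − T_b) = 5.8·(24.7 − T_b)
T_b = (21.2·13.8 − 5.8·24.7) / (21.2 − 5.8) = 149.30 / 15.4 = 9.695 °C ≈ 9.7 °C.

9.7 °C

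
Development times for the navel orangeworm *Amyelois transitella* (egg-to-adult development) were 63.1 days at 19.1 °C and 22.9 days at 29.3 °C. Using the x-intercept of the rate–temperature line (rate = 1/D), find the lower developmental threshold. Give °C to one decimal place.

Under the model K = D·(T − T_b), so D₁·(T₁ − T_b) = D₂·(T₂ − T_b).
63.1·(19.1 − T_b) = 22.9·(29.3 − T_b)
T_b = (63.1·19.1 − 22.9·29.3) / (63.1 − 22.9) = 534.24 / 40.2 = 13.290 °C ≈ 13.3 °C.

13.3 °C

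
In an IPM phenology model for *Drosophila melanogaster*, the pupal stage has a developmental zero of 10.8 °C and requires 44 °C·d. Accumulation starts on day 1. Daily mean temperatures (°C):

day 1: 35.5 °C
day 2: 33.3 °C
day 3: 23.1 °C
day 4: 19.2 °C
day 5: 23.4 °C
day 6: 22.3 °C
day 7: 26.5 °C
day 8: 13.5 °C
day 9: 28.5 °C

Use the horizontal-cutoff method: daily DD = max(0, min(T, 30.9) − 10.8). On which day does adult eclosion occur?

day 3

Daily DD above 10.8 °C (capped at 20.1): 20.1, 20.1, 12.3, 8.4, 12.6, 11.5, 15.7, 2.7, 17.7.
Cumulative: 20.1, 40.2, 52.5, 60.9, 73.5, 85.0, 100.7, 103.4, 121.1.
The total first reaches 44 DD on day 3.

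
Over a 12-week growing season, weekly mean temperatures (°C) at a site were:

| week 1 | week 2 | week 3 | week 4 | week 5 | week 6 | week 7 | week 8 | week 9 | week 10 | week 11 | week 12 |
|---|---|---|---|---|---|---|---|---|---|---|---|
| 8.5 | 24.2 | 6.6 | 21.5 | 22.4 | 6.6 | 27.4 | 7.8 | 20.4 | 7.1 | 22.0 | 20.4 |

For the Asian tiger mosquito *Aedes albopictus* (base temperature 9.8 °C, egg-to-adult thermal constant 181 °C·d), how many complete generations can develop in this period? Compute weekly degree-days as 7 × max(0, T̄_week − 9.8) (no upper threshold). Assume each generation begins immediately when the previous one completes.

Weekly DD (7 × max(0, T̄ − 9.8)): 0.0, 100.8, 0.0, 81.9, 88.2, 0.0, 123.2, 0.0, 74.2, 0.0, 85.4, 74.2.
Season total = 627.9 DD.
Complete generations = ⌊627.9 / 181⌋ = 3.

3 generations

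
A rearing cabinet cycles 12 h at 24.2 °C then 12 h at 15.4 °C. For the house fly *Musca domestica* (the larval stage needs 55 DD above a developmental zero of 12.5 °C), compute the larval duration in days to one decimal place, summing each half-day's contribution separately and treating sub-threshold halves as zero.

Day half: max(0, 24.2 − 12.5) × 0.5 = 11.7 × 0.5 = 5.85 DD.
Night half: max(0, 15.4 − 12.5) × 0.5 = 2.9 × 0.5 = 1.45 DD.
Per 24 h: 7.30 DD/day.
Duration = 55 / 7.30 = 7.534 ≈ 7.5 days.

7.5 days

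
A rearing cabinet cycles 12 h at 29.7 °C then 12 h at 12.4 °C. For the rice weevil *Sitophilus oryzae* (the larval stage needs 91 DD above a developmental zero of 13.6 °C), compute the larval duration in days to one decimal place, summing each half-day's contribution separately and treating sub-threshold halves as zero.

11.3 days

Day half: max(0, 29.7 − 13.6) × 0.5 = 16.1 × 0.5 = 8.05 DD.
Night half: max(0, 12.4 − 13.6) × 0.5 = 0.0 × 0.5 = 0.00 DD.
Per 24 h: 8.05 DD/day.
Duration = 91 / 8.05 = 11.304 ≈ 11.3 days.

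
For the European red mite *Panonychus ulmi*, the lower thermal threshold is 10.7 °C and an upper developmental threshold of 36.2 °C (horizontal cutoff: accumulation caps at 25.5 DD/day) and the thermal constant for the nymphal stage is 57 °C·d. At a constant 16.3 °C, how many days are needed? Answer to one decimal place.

10.2 days

Daily accumulation = 16.3 − 10.7 = 5.6 DD/day.
Duration = 57 / 5.6 = 10.179 ≈ 10.2 days.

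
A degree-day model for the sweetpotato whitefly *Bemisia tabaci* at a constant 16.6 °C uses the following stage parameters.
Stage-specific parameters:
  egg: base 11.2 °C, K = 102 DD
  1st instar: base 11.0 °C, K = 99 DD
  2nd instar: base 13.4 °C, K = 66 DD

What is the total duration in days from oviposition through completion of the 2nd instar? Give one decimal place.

57.2 days

egg: 102 / (16.6 − 11.2) = 102 / 5.4 = 18.889 d.
1st instar: 99 / (16.6 − 11.0) = 99 / 5.6 = 17.679 d.
2nd instar: 66 / (16.6 − 13.4) = 66 / 3.2 = 20.625 d.
Sum = 57.192 ≈ 57.2 days.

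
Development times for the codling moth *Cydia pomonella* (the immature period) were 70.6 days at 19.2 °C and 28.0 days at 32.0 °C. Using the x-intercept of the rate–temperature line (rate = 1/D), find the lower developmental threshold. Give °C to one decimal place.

Linear rate model ⇒ the product D·(T − T_b) is constant across temperatures.
70.6·(19.2 − T_b) = 28.0·(32.0 − T_b)
T_b = (70.6·19.2 − 28.0·32.0) / (70.6 − 28.0) = 459.52 / 42.6 = 10.787 °C ≈ 10.8 °C.

10.8 °C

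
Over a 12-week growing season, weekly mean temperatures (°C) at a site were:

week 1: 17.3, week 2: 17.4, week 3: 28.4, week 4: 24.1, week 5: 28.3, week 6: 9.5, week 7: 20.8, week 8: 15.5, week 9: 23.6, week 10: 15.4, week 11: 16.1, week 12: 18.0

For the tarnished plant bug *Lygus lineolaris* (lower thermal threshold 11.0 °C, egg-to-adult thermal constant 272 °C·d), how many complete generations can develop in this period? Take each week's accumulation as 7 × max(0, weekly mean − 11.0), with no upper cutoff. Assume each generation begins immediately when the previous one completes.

Weekly DD (7 × max(0, T̄ − 11.0)): 44.1, 44.8, 121.8, 91.7, 121.1, 0.0, 68.6, 31.5, 88.2, 30.8, 35.7, 49.0.
Season total = 727.3 DD.
Complete generations = ⌊727.3 / 272⌋ = 2.

2 generations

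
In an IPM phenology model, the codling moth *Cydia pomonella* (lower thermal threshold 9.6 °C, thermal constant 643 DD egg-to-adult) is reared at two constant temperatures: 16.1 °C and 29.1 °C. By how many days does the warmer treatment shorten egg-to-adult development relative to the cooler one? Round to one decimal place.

65.9 days

At 16.1 °C: 643 / (16.1 − 9.6) = 643 / 6.5 = 98.923 d.
At 29.1 °C: 643 / (29.1 − 9.6) = 643 / 19.5 = 32.974 d.
Difference = |98.923 − 32.974| = 65.949 ≈ 65.9 days.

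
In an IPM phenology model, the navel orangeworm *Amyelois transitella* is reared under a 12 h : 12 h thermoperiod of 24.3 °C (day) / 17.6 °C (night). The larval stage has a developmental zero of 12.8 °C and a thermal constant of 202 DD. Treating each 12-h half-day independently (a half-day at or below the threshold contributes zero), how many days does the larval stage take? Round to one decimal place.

24.8 days

Day half: max(0, 24.3 − 12.8) × 0.5 = 11.5 × 0.5 = 5.75 DD.
Night half: max(0, 17.6 − 12.8) × 0.5 = 4.8 × 0.5 = 2.40 DD.
Per 24 h: 8.15 DD/day.
Duration = 202 / 8.15 = 24.785 ≈ 24.8 days.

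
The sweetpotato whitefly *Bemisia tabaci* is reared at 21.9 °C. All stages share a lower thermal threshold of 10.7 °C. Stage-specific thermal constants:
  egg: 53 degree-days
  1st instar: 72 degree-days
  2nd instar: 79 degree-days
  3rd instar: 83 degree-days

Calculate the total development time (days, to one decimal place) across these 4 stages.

Daily accumulation at 21.9 °C = 21.9 − 10.7 = 11.2 DD/day.
Total K = 53 + 72 + 79 + 83 = 287 DD.
Total duration = 287 / 11.2 = 25.625 ≈ 25.6 days.

25.6 days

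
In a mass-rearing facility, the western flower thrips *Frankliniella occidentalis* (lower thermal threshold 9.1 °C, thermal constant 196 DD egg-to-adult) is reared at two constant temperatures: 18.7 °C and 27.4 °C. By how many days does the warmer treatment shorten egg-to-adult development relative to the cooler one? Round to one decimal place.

At 18.7 °C: 196 / (18.7 − 9.1) = 196 / 9.6 = 20.417 d.
At 27.4 °C: 196 / (27.4 − 9.1) = 196 / 18.3 = 10.710 d.
Difference = |20.417 − 10.710| = 9.706 ≈ 9.7 days.

9.7 days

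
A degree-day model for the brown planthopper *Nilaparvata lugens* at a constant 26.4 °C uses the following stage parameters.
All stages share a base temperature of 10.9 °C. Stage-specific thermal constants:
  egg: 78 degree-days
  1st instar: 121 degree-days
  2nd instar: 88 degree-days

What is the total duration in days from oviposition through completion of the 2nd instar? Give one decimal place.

18.5 days

Daily accumulation at 26.4 °C = 26.4 − 10.9 = 15.5 DD/day.
Total K = 78 + 121 + 88 = 287 DD.
Total duration = 287 / 15.5 = 18.516 ≈ 18.5 days.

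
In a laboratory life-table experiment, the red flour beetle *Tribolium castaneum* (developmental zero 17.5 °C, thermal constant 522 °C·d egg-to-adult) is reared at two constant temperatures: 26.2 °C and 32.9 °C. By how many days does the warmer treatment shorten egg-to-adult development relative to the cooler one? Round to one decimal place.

At 26.2 °C: 522 / (26.2 − 17.5) = 522 / 8.7 = 60.000 d.
At 32.9 °C: 522 / (32.9 − 17.5) = 522 / 15.4 = 33.896 d.
Difference = |60.000 − 33.896| = 26.104 ≈ 26.1 days.

26.1 days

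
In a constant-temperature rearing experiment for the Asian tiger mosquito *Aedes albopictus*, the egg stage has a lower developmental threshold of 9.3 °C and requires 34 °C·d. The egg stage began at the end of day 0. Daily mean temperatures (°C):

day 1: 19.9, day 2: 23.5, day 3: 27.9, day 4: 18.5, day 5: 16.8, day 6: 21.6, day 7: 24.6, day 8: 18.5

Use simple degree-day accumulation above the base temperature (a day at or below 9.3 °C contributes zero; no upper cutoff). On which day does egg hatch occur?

Daily DD above 9.3 °C: 10.6, 14.2, 18.6, 9.2, 7.5, 12.3, 15.3, 9.2.
Cumulative: 10.6, 24.8, 43.4, 52.6, 60.1, 72.4, 87.7, 96.9.
The total first reaches 34 DD on day 3.

day 3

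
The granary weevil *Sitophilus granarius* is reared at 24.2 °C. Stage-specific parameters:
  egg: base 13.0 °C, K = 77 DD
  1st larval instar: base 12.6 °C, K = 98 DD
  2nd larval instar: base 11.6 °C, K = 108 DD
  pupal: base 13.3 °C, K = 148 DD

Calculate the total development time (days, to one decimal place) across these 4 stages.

37.5 days

egg: 77 / (24.2 − 13.0) = 77 / 11.2 = 6.875 d.
1st larval instar: 98 / (24.2 − 12.6) = 98 / 11.6 = 8.448 d.
2nd larval instar: 108 / (24.2 − 11.6) = 108 / 12.6 = 8.571 d.
pupal: 148 / (24.2 − 13.3) = 148 / 10.9 = 13.578 d.
Sum = 37.473 ≈ 37.5 days.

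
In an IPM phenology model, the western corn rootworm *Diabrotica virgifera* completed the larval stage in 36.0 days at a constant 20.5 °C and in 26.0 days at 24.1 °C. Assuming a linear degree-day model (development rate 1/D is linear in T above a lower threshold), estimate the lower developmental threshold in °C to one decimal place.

Linear rate model ⇒ the product D·(T − T_b) is constant across temperatures.
36.0·(20.5 − T_b) = 26.0·(24.1 − T_b)
T_b = (36.0·20.5 − 26.0·24.1) / (36.0 − 26.0) = 111.40 / 10.0 = 11.140 °C ≈ 11.1 °C.

11.1 °C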